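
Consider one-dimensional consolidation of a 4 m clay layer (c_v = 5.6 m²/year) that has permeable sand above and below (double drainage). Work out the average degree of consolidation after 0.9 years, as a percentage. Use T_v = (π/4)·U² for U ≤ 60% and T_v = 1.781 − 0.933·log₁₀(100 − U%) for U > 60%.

U ≈ 96.4 %

Drainage path length: H_d = H/2 = 2 m (double drainage).
T_v = c_v·t/H_d² = 5.6×0.9/2² = 1.26.
T_v = 1.26 corresponds to the U > 60% branch:
U = 1 − 10^((1.781 − T_v)/0.933)/100 = 0.9638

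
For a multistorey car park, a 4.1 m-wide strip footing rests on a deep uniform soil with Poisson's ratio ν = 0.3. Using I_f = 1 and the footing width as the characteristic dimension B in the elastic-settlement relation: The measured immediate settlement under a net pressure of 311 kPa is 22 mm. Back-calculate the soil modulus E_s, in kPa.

E_s ≈ 52700 kPa

S_e = q·B·(1−ν²)/E_s · I_f  ⇒  E_s = q·B·(1−ν²)·I_f / S_e.
E_s = 311 × 4.1 × 0.91 × 1 / 0.022 = 52740 kPa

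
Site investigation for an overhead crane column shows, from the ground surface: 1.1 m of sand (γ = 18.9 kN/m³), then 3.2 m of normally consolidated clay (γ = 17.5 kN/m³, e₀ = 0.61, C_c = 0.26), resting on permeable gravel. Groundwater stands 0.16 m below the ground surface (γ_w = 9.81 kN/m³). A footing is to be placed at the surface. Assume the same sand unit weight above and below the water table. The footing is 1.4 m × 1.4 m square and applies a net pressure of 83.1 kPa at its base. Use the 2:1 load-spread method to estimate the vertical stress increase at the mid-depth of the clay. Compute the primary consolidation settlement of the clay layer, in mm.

Mid-depth of clay below the ground surface: z = 1.1 + 3.2/2 = 2.7 m.
Total vertical stress at mid-clay: σ_v = 18.9×1.1 + 17.5×1.6 = 48.79 kPa.
Pore pressure: u = 9.81×(2.7 − 0.16) = 24.917 kPa.
Initial effective stress: σ'_0 = σ_v − u = 48.79 − 24.917 = 23.873 kPa.
Stress increase at mid-clay by the 2:1 spreading method:
Δσ = qBL/((B+z)(L+z)) = 83.1×1.4×1.4/((1.4+2.7)(1.4+2.7)) = 9.6892 kPa
Final effective stress: σ'_f = σ'_0 + Δσ = 23.873 + 9.6892 = 33.562 kPa.
Normally consolidated clay, so the full stress increment lies on the virgin compression line:
S_c = C_c·H/(1+e₀)·log₁₀(σ'_f/σ'_0) = 0.26×3.2/(1+0.61)×log₁₀(33.562/23.873)
    = 0.51677 × 0.14794 = 0.07645 m

S_c ≈ 76.5 mm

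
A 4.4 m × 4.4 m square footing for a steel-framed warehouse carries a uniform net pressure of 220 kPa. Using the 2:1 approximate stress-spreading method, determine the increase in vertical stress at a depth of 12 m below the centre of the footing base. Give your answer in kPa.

Δσ_z ≈ 15.8 kPa

By the 2:1 method the load spreads at 1 horizontal : 2 vertical, so at depth z the loaded area has grown by z in each plan dimension:
Δσ = qBL/((B+z)(L+z)) = 220×4.4×4.4/((4.4+12)(4.4+12)) = 15.836 kPa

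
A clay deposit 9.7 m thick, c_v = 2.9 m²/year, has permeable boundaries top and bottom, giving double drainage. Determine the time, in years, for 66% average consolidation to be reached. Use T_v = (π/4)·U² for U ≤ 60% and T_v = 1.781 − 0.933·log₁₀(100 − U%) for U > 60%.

t ≈ 2.86 years

Drainage path length: H_d = H/2 = 4.85 m (double drainage).
U > 60%: T_v = 1.781 − 0.933·log₁₀(100 − 66) = 0.35213.
t = T_v·H_d²/c_v = 0.35213×4.85²/2.9 = 2.856 years.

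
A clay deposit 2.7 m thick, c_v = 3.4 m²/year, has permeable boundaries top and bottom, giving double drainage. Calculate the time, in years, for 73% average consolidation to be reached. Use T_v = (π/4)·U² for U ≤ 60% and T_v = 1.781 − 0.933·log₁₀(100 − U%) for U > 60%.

Drainage path length: H_d = H/2 = 1.35 m (double drainage).
U > 60%: T_v = 1.781 − 0.933·log₁₀(100 − 73) = 0.44554.
t = T_v·H_d²/c_v = 0.44554×1.35²/3.4 = 0.2388 years.

t ≈ 0.239 years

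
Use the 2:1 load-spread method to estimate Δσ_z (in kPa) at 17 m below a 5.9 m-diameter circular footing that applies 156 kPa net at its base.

Δσ_z ≈ 10.4 kPa

By the 2:1 method the load spreads at 1 horizontal : 2 vertical, so at depth z the loaded area has grown by z in each plan dimension:
Δσ ≈ qD²/(D+z)² = 156×5.9²/(5.9+17)² = 10.355 kPa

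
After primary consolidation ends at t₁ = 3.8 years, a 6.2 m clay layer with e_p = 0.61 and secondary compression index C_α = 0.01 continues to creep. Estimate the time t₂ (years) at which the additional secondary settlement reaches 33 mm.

S_s = C_α·H/(1+e_p)·log₁₀(t₂/t₁) ⇒ log₁₀(t₂/t₁) = S_s·(1+e_p)/(C_α·H).
log₁₀(t₂/t₁) = 0.033 × (1+0.61) / (0.01×6.2) = 0.8569
t₂ = t₁ × 10^0.8569 = 3.8 × 7.193 = 27.34 years

t₂ ≈ 27.3 years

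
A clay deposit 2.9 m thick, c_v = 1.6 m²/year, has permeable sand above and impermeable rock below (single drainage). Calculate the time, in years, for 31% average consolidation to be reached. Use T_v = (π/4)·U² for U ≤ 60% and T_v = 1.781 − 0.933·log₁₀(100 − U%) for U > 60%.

t ≈ 0.397 years

Drainage path length: H_d = H = 2.9 m (single drainage).
U ≤ 60%: T_v = (π/4)·U² = (π/4)×0.31² = 0.075477.
t = T_v·H_d²/c_v = 0.075477×2.9²/1.6 = 0.3967 years.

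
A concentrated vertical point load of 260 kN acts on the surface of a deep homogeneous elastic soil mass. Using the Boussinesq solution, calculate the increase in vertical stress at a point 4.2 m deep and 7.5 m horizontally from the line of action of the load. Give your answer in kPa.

Δσ_z ≈ 0.196 kPa

Boussinesq vertical stress below a point load on an elastic half-space:
Δσ_z = 3P/(2πz²) · [1 + (r/z)²]^(−5/2)
r/z = 7.5/4.2 = 1.7857; [1+(r/z)²]^(−5/2) = 0.027847.
Δσ_z = 3×260/(2π×4.2²) × 0.027847 = 7.0375 × 0.027847 = 0.196 kPa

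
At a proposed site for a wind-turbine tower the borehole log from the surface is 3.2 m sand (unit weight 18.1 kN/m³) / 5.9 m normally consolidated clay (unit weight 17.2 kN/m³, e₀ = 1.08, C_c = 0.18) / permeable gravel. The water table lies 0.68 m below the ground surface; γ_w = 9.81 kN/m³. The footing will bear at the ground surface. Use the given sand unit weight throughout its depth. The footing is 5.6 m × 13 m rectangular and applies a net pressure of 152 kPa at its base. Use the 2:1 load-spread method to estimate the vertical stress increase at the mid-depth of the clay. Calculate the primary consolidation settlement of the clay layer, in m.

S_c ≈ 0.142 m

Mid-depth of clay below the ground surface: z = 3.2 + 5.9/2 = 6.15 m.
Total vertical stress at mid-clay: σ_v = 18.1×3.2 + 17.2×2.95 = 108.66 kPa.
Pore pressure: u = 9.81×(6.15 − 0.68) = 53.661 kPa.
Initial effective stress: σ'_0 = σ_v − u = 108.66 − 53.661 = 54.999 kPa.
Stress increase at mid-clay by the 2:1 spreading method:
Δσ = qBL/((B+z)(L+z)) = 152×5.6×13/((5.6+6.15)(13+6.15)) = 49.178 kPa
Final effective stress: σ'_f = σ'_0 + Δσ = 54.999 + 49.178 = 104.18 kPa.
Normally consolidated clay, so the full stress increment lies on the virgin compression line:
S_c = C_c·H/(1+e₀)·log₁₀(σ'_f/σ'_0) = 0.18×5.9/(1+1.08)×log₁₀(104.18/54.999)
    = 0.51058 × 0.27743 = 0.1417 m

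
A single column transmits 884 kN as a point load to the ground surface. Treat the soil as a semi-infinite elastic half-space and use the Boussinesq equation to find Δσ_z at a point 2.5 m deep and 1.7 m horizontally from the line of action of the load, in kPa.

Boussinesq vertical stress below a point load on an elastic half-space:
Δσ_z = 3P/(2πz²) · [1 + (r/z)²]^(−5/2)
r/z = 1.7/2.5 = 0.68; [1+(r/z)²]^(−5/2) = 0.38666.
Δσ_z = 3×884/(2π×2.5²) × 0.38666 = 67.533 × 0.38666 = 26.11 kPa

Δσ_z ≈ 26.1 kPa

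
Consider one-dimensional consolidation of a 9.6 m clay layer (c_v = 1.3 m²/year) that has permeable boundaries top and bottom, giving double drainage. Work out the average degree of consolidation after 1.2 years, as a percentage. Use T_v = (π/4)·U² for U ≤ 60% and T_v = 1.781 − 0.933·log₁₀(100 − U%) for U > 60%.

Drainage path length: H_d = H/2 = 4.8 m (double drainage).
T_v = c_v·t/H_d² = 1.3×1.2/4.8² = 0.067708.
T_v = 0.067708 corresponds to the U ≤ 60% branch:
U = √(4T_v/π) = 0.2936

U ≈ 29.4 %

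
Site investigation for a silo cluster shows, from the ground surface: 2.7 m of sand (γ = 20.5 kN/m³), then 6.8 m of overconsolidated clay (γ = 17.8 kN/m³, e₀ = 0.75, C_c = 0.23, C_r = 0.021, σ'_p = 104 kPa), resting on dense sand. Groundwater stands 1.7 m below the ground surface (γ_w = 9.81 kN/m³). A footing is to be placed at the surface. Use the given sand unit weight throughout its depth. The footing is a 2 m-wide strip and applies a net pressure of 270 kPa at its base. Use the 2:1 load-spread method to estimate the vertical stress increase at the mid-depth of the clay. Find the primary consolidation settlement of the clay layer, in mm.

S_c ≈ 126 mm

Mid-depth of clay below the ground surface: z = 2.7 + 6.8/2 = 6.1 m.
Total vertical stress at mid-clay: σ_v = 20.5×2.7 + 17.8×3.4 = 115.87 kPa.
Pore pressure: u = 9.81×(6.1 − 1.7) = 43.164 kPa.
Initial effective stress: σ'_0 = σ_v − u = 115.87 − 43.164 = 72.706 kPa.
Stress increase at mid-clay by the 2:1 spreading method:
Δσ = qB/(B+z) = 270×2/(2+6.1) = 66.667 kPa
Final effective stress: σ'_f = 72.706 + 66.667 = 139.37 kPa.
σ'_f = 139.37 > σ'_p = 104 kPa, so the stress path crosses the preconsolidation pressure — recompression up to σ'_p, then virgin compression beyond:
S_c = H/(1+e₀)·[C_r·log₁₀(σ'_p/σ'_0) + C_c·log₁₀(σ'_f/σ'_p)]
    = 6.8/1.75 × [0.021×log₁₀(104/72.706) + 0.23×log₁₀(139.37/104)]
    = 3.8857 × [0.0032647 + 0.029241] = 0.1263 m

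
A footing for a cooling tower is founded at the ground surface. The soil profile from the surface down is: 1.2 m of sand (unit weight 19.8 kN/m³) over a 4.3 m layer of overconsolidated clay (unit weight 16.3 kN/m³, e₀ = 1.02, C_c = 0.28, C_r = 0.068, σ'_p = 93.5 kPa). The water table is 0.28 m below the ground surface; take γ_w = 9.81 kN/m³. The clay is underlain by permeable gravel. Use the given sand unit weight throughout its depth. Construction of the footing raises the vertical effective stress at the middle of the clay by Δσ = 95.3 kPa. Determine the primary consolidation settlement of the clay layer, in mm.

Mid-depth of clay below the ground surface: z = 1.2 + 4.3/2 = 3.35 m.
Total vertical stress at mid-clay: σ_v = 19.8×1.2 + 16.3×2.15 = 58.805 kPa.
Pore pressure: u = 9.81×(3.35 − 0.28) = 30.117 kPa.
Initial effective stress: σ'_0 = σ_v − u = 58.805 − 30.117 = 28.688 kPa.
Final effective stress: σ'_f = 28.688 + 95.3 = 123.99 kPa.
σ'_f = 123.99 > σ'_p = 93.5 kPa, so the stress path crosses the preconsolidation pressure — recompression up to σ'_p, then virgin compression beyond:
S_c = H/(1+e₀)·[C_r·log₁₀(σ'_p/σ'_0) + C_c·log₁₀(σ'_f/σ'_p)]
    = 4.3/2.02 × [0.068×log₁₀(93.5/28.688) + 0.28×log₁₀(123.99/93.5)]
    = 2.1287 × [0.034892 + 0.034321] = 0.1473 m

S_c ≈ 147 mm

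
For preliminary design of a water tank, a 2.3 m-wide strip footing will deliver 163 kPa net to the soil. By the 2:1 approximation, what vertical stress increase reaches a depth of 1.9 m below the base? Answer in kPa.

Δσ_z ≈ 89.3 kPa

By the 2:1 method the load spreads at 1 horizontal : 2 vertical, so at depth z the loaded area has grown by z in each plan dimension:
Δσ = qB/(B+z) = 163×2.3/(2.3+1.9) = 89.262 kPa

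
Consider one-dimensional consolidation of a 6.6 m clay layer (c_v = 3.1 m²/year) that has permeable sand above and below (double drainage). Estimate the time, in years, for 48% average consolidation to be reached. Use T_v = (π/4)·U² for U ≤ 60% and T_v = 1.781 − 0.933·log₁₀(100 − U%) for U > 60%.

Drainage path length: H_d = H/2 = 3.3 m (double drainage).
U ≤ 60%: T_v = (π/4)·U² = (π/4)×0.48² = 0.18096.
t = T_v·H_d²/c_v = 0.18096×3.3²/3.1 = 0.6357 years.

t ≈ 0.636 years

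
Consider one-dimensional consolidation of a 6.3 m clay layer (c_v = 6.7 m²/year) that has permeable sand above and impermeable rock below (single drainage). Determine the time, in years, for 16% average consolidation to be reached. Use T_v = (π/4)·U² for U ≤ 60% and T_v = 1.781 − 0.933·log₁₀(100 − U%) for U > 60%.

t ≈ 0.119 years

Drainage path length: H_d = H = 6.3 m (single drainage).
U ≤ 60%: T_v = (π/4)·U² = (π/4)×0.16² = 0.020106.
t = T_v·H_d²/c_v = 0.020106×6.3²/6.7 = 0.1191 years.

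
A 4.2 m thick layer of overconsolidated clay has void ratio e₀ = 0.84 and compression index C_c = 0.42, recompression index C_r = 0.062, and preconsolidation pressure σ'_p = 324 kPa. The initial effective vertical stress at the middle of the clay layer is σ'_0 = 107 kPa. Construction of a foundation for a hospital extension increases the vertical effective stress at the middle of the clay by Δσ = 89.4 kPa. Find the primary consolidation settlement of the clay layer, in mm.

S_c ≈ 37.3 mm

Final effective stress: σ'_f = 107 + 89.4 = 196.4 kPa.
σ'_f = 196.4 ≤ σ'_p = 324 kPa, so the clay remains overconsolidated and only the recompression index applies:
S_c = C_r·H/(1+e₀)·log₁₀(σ'_f/σ'_0) = 0.062×4.2/1.84×log₁₀(196.4/107)
    = 0.14152 × 0.26376 = 0.03733 m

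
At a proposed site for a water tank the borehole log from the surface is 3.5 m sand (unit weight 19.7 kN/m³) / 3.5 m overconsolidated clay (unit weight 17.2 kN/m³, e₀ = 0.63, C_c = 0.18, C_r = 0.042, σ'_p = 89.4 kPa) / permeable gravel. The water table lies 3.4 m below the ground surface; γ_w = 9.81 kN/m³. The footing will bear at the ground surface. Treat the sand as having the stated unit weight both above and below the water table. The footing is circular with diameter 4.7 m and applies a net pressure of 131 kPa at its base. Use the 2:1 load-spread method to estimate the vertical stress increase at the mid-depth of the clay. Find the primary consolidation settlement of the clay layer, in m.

S_c ≈ 0.0389 m

Mid-depth of clay below the ground surface: z = 3.5 + 3.5/2 = 5.25 m.
Total vertical stress at mid-clay: σ_v = 19.7×3.5 + 17.2×1.75 = 99.05 kPa.
Pore pressure: u = 9.81×(5.25 − 3.4) = 18.149 kPa.
Initial effective stress: σ'_0 = σ_v − u = 99.05 − 18.149 = 80.901 kPa.
Stress increase at mid-clay by the 2:1 spreading method:
Δσ ≈ qD²/(D+z)² = 131×4.7²/(4.7+5.25)² = 29.229 kPa
Final effective stress: σ'_f = 80.901 + 29.229 = 110.13 kPa.
σ'_f = 110.13 > σ'_p = 89.4 kPa, so the stress path crosses the preconsolidation pressure — recompression up to σ'_p, then virgin compression beyond:
S_c = H/(1+e₀)·[C_r·log₁₀(σ'_p/σ'_0) + C_c·log₁₀(σ'_f/σ'_p)]
    = 3.5/1.63 × [0.042×log₁₀(89.4/80.901) + 0.18×log₁₀(110.13/89.4)]
    = 2.1472 × [0.0018221 + 0.016302] = 0.03892 m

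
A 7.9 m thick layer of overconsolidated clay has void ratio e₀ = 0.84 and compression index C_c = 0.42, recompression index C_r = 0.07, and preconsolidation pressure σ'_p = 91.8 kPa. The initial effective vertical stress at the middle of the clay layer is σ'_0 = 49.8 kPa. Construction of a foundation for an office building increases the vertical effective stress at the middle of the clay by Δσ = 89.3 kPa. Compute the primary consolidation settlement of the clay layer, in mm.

Final effective stress: σ'_f = 49.8 + 89.3 = 139.1 kPa.
σ'_f = 139.1 > σ'_p = 91.8 kPa, so the stress path crosses the preconsolidation pressure — recompression up to σ'_p, then virgin compression beyond:
S_c = H/(1+e₀)·[C_r·log₁₀(σ'_p/σ'_0) + C_c·log₁₀(σ'_f/σ'_p)]
    = 7.9/1.84 × [0.07×log₁₀(91.8/49.8) + 0.42×log₁₀(139.1/91.8)]
    = 4.2935 × [0.018593 + 0.075803] = 0.4053 m

S_c ≈ 405 mm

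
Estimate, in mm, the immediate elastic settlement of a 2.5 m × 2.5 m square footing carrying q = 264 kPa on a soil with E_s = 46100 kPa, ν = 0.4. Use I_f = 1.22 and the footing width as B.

Immediate (elastic) settlement: S_e = q·B·(1−ν²)/E_s · I_f.
S_e = 264 × 2.5 × (1 − 0.4²) / 46100 × 1.22
    = 264 × 2.5 × 0.84 / 46100 × 1.22
    = 0.01467 m = 14.67 mm

S_e ≈ 14.7 mm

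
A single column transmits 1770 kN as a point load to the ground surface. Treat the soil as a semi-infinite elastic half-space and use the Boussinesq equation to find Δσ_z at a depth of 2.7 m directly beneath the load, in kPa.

Boussinesq vertical stress below a point load on an elastic half-space:
Δσ_z = 3P/(2πz²) · [1 + (r/z)²]^(−5/2)
r/z = 0/2.7 = 0; [1+(r/z)²]^(−5/2) = 1.
Δσ_z = 3×1770/(2π×2.7²) × 1 = 115.93 × 1 = 115.9 kPa

Δσ_z ≈ 116 kPa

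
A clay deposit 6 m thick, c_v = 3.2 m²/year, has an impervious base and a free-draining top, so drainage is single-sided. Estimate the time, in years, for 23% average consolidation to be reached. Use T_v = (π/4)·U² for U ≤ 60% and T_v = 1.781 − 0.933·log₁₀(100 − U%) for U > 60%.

t ≈ 0.467 years

Drainage path length: H_d = H = 6 m (single drainage).
U ≤ 60%: T_v = (π/4)·U² = (π/4)×0.23² = 0.041548.
t = T_v·H_d²/c_v = 0.041548×6²/3.2 = 0.4674 years.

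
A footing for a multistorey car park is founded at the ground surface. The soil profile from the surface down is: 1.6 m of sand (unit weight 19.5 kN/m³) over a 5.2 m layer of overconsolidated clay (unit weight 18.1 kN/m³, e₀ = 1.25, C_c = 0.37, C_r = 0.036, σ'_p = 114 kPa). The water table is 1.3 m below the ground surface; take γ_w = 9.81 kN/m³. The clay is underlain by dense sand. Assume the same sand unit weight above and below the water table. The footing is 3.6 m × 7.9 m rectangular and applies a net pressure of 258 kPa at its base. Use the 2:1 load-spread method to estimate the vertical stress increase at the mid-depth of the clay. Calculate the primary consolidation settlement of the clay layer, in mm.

S_c ≈ 71.7 mm

Mid-depth of clay below the ground surface: z = 1.6 + 5.2/2 = 4.2 m.
Total vertical stress at mid-clay: σ_v = 19.5×1.6 + 18.1×2.6 = 78.26 kPa.
Pore pressure: u = 9.81×(4.2 − 1.3) = 28.449 kPa.
Initial effective stress: σ'_0 = σ_v − u = 78.26 − 28.449 = 49.811 kPa.
Stress increase at mid-clay by the 2:1 spreading method:
Δσ = qBL/((B+z)(L+z)) = 258×3.6×7.9/((3.6+4.2)(7.9+4.2)) = 77.744 kPa
Final effective stress: σ'_f = 49.811 + 77.744 = 127.56 kPa.
σ'_f = 127.56 > σ'_p = 114 kPa, so the stress path crosses the preconsolidation pressure — recompression up to σ'_p, then virgin compression beyond:
S_c = H/(1+e₀)·[C_r·log₁₀(σ'_p/σ'_0) + C_c·log₁₀(σ'_f/σ'_p)]
    = 5.2/2.25 × [0.036×log₁₀(114/49.811) + 0.37×log₁₀(127.56/114)]
    = 2.3111 × [0.012945 + 0.01806] = 0.07166 m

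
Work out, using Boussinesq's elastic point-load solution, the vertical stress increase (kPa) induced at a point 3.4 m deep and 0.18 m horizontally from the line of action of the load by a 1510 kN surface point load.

Δσ_z ≈ 61.9 kPa

Boussinesq vertical stress below a point load on an elastic half-space:
Δσ_z = 3P/(2πz²) · [1 + (r/z)²]^(−5/2)
r/z = 0.18/3.4 = 0.052941; [1+(r/z)²]^(−5/2) = 0.99303.
Δσ_z = 3×1510/(2π×3.4²) × 0.99303 = 62.368 × 0.99303 = 61.93 kPa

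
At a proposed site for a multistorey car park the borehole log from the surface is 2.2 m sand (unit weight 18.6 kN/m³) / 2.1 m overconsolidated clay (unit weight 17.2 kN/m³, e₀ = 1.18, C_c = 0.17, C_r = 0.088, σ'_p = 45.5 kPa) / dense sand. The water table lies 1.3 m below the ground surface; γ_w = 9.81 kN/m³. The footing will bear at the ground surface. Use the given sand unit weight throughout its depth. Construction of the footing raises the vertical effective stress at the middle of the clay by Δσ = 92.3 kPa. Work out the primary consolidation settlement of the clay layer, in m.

Mid-depth of clay below the ground surface: z = 2.2 + 2.1/2 = 3.25 m.
Total vertical stress at mid-clay: σ_v = 18.6×2.2 + 17.2×1.05 = 58.98 kPa.
Pore pressure: u = 9.81×(3.25 − 1.3) = 19.13 kPa.
Initial effective stress: σ'_0 = σ_v − u = 58.98 − 19.13 = 39.85 kPa.
Final effective stress: σ'_f = 39.85 + 92.3 = 132.15 kPa.
σ'_f = 132.15 > σ'_p = 45.5 kPa, so the stress path crosses the preconsolidation pressure — recompression up to σ'_p, then virgin compression beyond:
S_c = H/(1+e₀)·[C_r·log₁₀(σ'_p/σ'_0) + C_c·log₁₀(σ'_f/σ'_p)]
    = 2.1/2.18 × [0.088×log₁₀(45.5/39.85) + 0.17×log₁₀(132.15/45.5)]
    = 0.9633 × [0.0050673 + 0.078719] = 0.08071 m

S_c ≈ 0.0807 m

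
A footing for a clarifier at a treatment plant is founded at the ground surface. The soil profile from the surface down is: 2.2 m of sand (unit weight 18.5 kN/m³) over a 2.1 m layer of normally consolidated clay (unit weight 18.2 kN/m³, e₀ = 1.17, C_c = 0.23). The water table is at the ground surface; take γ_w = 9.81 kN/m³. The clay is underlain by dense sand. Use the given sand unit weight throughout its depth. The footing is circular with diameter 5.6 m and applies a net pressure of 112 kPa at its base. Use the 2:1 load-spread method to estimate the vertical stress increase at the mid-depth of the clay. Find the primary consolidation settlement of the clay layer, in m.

S_c ≈ 0.0926 m

Mid-depth of clay below the ground surface: z = 2.2 + 2.1/2 = 3.25 m.
Total vertical stress at mid-clay: σ_v = 18.5×2.2 + 18.2×1.05 = 59.81 kPa.
Pore pressure: u = 9.81×(3.25 − 0) = 31.883 kPa.
Initial effective stress: σ'_0 = σ_v − u = 59.81 − 31.883 = 27.927 kPa.
Stress increase at mid-clay by the 2:1 spreading method:
Δσ ≈ qD²/(D+z)² = 112×5.6²/(5.6+3.25)² = 44.844 kPa
Final effective stress: σ'_f = σ'_0 + Δσ = 27.927 + 44.844 = 72.771 kPa.
Normally consolidated clay, so the full stress increment lies on the virgin compression line:
S_c = C_c·H/(1+e₀)·log₁₀(σ'_f/σ'_0) = 0.23×2.1/(1+1.17)×log₁₀(72.771/27.927)
    = 0.22258 × 0.41593 = 0.09258 m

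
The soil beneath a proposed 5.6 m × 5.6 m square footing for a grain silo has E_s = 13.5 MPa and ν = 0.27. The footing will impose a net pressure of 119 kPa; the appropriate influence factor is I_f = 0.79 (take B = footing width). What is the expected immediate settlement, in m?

Immediate (elastic) settlement: S_e = q·B·(1−ν²)/E_s · I_f.
E_s = 13.5 MPa = 13500 kPa.
S_e = 119 × 5.6 × (1 − 0.27²) / 13500 × 0.79
    = 119 × 5.6 × 0.9271 / 13500 × 0.79
    = 0.03615 m

S_e ≈ 0.0362 m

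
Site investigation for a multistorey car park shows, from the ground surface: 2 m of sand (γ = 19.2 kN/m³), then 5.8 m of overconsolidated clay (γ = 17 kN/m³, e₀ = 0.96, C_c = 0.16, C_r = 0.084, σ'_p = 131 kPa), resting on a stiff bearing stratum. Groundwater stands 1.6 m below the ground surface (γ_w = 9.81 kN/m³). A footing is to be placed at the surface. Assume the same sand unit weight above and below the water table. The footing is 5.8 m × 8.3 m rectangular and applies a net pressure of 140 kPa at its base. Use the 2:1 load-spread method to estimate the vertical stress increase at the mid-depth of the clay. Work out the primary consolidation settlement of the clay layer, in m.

Mid-depth of clay below the ground surface: z = 2 + 5.8/2 = 4.9 m.
Total vertical stress at mid-clay: σ_v = 19.2×2 + 17×2.9 = 87.7 kPa.
Pore pressure: u = 9.81×(4.9 − 1.6) = 32.373 kPa.
Initial effective stress: σ'_0 = σ_v − u = 87.7 − 32.373 = 55.327 kPa.
Stress increase at mid-clay by the 2:1 spreading method:
Δσ = qBL/((B+z)(L+z)) = 140×5.8×8.3/((5.8+4.9)(8.3+4.9)) = 47.717 kPa
Final effective stress: σ'_f = 55.327 + 47.717 = 103.04 kPa.
σ'_f = 103.04 ≤ σ'_p = 131 kPa, so the clay remains overconsolidated and only the recompression index applies:
S_c = C_r·H/(1+e₀)·log₁₀(σ'_f/σ'_0) = 0.084×5.8/1.96×log₁₀(103.04/55.327)
    = 0.24857 × 0.27007 = 0.06713 m

S_c ≈ 0.0671 m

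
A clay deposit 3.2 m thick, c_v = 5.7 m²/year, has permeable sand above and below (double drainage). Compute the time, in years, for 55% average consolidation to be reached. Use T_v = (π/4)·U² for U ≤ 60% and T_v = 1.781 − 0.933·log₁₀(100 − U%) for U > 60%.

t ≈ 0.107 years

Drainage path length: H_d = H/2 = 1.6 m (double drainage).
U ≤ 60%: T_v = (π/4)·U² = (π/4)×0.55² = 0.23758.
t = T_v·H_d²/c_v = 0.23758×1.6²/5.7 = 0.1067 years.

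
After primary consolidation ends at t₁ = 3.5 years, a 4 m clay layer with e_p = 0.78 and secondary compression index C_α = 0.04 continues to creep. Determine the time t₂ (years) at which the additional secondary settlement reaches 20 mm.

S_s = C_α·H/(1+e_p)·log₁₀(t₂/t₁) ⇒ log₁₀(t₂/t₁) = S_s·(1+e_p)/(C_α·H).
log₁₀(t₂/t₁) = 0.02 × (1+0.78) / (0.04×4) = 0.2225
t₂ = t₁ × 10^0.2225 = 3.5 × 1.669 = 5.842 years

t₂ ≈ 5.84 years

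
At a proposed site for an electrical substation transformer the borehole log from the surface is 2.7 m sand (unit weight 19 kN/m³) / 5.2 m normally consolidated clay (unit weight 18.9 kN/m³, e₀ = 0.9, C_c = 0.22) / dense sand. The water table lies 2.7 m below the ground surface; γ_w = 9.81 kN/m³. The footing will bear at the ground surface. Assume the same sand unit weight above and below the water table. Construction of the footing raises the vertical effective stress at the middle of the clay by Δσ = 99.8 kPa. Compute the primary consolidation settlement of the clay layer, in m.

S_c ≈ 0.221 m

Mid-depth of clay below the ground surface: z = 2.7 + 5.2/2 = 5.3 m.
Total vertical stress at mid-clay: σ_v = 19×2.7 + 18.9×2.6 = 100.44 kPa.
Pore pressure: u = 9.81×(5.3 − 2.7) = 25.506 kPa.
Initial effective stress: σ'_0 = σ_v − u = 100.44 − 25.506 = 74.934 kPa.
Final effective stress: σ'_f = σ'_0 + Δσ = 74.934 + 99.8 = 174.73 kPa.
Normally consolidated clay, so the full stress increment lies on the virgin compression line:
S_c = C_c·H/(1+e₀)·log₁₀(σ'_f/σ'_0) = 0.22×5.2/(1+0.9)×log₁₀(174.73/74.934)
    = 0.60211 × 0.36769 = 0.2214 m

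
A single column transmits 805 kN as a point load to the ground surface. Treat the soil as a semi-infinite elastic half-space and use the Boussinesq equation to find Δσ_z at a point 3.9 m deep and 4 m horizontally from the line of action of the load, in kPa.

Boussinesq vertical stress below a point load on an elastic half-space:
Δσ_z = 3P/(2πz²) · [1 + (r/z)²]^(−5/2)
r/z = 4/3.9 = 1.0256; [1+(r/z)²]^(−5/2) = 0.1658.
Δσ_z = 3×805/(2π×3.9²) × 0.1658 = 25.27 × 0.1658 = 4.19 kPa

Δσ_z ≈ 4.19 kPa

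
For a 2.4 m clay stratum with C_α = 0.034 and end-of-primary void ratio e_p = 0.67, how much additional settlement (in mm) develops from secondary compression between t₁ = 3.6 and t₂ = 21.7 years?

Secondary compression: S_s = C_α·H/(1+e_p)·log₁₀(t₂/t₁)
S_s = 0.034×2.4/(1+0.67)×log₁₀(21.7/3.6)
    = 0.04886 × 0.7802 = 0.03812 m

S_s ≈ 38.1 mm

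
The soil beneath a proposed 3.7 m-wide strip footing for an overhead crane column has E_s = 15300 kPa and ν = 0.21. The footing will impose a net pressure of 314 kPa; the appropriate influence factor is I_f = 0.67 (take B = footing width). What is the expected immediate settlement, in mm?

S_e ≈ 48.6 mm

Immediate (elastic) settlement: S_e = q·B·(1−ν²)/E_s · I_f.
S_e = 314 × 3.7 × (1 − 0.21²) / 15300 × 0.67
    = 314 × 3.7 × 0.9559 / 15300 × 0.67
    = 0.04863 m = 48.63 mm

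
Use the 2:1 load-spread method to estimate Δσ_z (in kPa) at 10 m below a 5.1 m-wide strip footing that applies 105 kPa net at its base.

By the 2:1 method the load spreads at 1 horizontal : 2 vertical, so at depth z the loaded area has grown by z in each plan dimension:
Δσ = qB/(B+z) = 105×5.1/(5.1+10) = 35.464 kPa

Δσ_z ≈ 35.5 kPa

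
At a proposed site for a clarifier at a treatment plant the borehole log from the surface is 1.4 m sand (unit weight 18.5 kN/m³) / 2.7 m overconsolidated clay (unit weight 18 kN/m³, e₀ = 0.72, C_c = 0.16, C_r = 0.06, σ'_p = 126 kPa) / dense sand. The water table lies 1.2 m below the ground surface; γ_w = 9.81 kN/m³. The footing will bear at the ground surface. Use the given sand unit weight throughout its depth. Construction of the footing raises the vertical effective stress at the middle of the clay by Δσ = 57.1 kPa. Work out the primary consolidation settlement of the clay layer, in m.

S_c ≈ 0.0396 m

Mid-depth of clay below the ground surface: z = 1.4 + 2.7/2 = 2.75 m.
Total vertical stress at mid-clay: σ_v = 18.5×1.4 + 18×1.35 = 50.2 kPa.
Pore pressure: u = 9.81×(2.75 − 1.2) = 15.206 kPa.
Initial effective stress: σ'_0 = σ_v − u = 50.2 − 15.206 = 34.994 kPa.
Final effective stress: σ'_f = 34.994 + 57.1 = 92.094 kPa.
σ'_f = 92.094 ≤ σ'_p = 126 kPa, so the clay remains overconsolidated and only the recompression index applies:
S_c = C_r·H/(1+e₀)·log₁₀(σ'_f/σ'_0) = 0.06×2.7/1.72×log₁₀(92.094/34.994)
    = 0.094188 × 0.42024 = 0.03958 m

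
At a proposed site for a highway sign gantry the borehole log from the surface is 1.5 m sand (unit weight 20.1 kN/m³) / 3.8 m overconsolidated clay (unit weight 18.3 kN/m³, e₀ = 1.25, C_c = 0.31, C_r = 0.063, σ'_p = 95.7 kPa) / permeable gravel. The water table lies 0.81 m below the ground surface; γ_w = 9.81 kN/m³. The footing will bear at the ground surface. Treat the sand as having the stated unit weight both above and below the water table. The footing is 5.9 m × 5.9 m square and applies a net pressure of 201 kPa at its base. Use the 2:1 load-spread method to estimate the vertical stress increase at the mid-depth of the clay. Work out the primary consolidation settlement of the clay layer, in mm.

S_c ≈ 93.1 mm

Mid-depth of clay below the ground surface: z = 1.5 + 3.8/2 = 3.4 m.
Total vertical stress at mid-clay: σ_v = 20.1×1.5 + 18.3×1.9 = 64.92 kPa.
Pore pressure: u = 9.81×(3.4 − 0.81) = 25.408 kPa.
Initial effective stress: σ'_0 = σ_v − u = 64.92 − 25.408 = 39.512 kPa.
Stress increase at mid-clay by the 2:1 spreading method:
Δσ = qBL/((B+z)(L+z)) = 201×5.9×5.9/((5.9+3.4)(5.9+3.4)) = 80.897 kPa
Final effective stress: σ'_f = 39.512 + 80.897 = 120.41 kPa.
σ'_f = 120.41 > σ'_p = 95.7 kPa, so the stress path crosses the preconsolidation pressure — recompression up to σ'_p, then virgin compression beyond:
S_c = H/(1+e₀)·[C_r·log₁₀(σ'_p/σ'_0) + C_c·log₁₀(σ'_f/σ'_p)]
    = 3.8/2.25 × [0.063×log₁₀(95.7/39.512) + 0.31×log₁₀(120.41/95.7)]
    = 1.6889 × [0.024204 + 0.030923] = 0.0931 m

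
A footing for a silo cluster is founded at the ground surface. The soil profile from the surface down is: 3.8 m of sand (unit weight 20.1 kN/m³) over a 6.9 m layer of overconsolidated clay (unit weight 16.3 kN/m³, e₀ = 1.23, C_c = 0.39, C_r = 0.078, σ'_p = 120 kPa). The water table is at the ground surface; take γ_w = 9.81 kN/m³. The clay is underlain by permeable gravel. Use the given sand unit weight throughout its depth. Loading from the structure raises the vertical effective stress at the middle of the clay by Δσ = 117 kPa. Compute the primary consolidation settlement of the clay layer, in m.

Mid-depth of clay below the ground surface: z = 3.8 + 6.9/2 = 7.25 m.
Total vertical stress at mid-clay: σ_v = 20.1×3.8 + 16.3×3.45 = 132.62 kPa.
Pore pressure: u = 9.81×(7.25 − 0) = 71.123 kPa.
Initial effective stress: σ'_0 = σ_v − u = 132.62 − 71.123 = 61.497 kPa.
Final effective stress: σ'_f = 61.497 + 117 = 178.5 kPa.
σ'_f = 178.5 > σ'_p = 120 kPa, so the stress path crosses the preconsolidation pressure — recompression up to σ'_p, then virgin compression beyond:
S_c = H/(1+e₀)·[C_r·log₁₀(σ'_p/σ'_0) + C_c·log₁₀(σ'_f/σ'_p)]
    = 6.9/2.23 × [0.078×log₁₀(120/61.497) + 0.39×log₁₀(178.5/120)]
    = 3.0942 × [0.022646 + 0.067258] = 0.2782 m

S_c ≈ 0.278 m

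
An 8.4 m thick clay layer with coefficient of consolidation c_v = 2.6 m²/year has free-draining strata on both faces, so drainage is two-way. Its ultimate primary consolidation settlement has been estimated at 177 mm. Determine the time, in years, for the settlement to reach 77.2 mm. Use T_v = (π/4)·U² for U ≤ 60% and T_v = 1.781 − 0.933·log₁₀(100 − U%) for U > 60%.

t ≈ 1.01 years

Drainage path length: H_d = H/2 = 4.2 m (double drainage).
U = S(t)/S_ult = 77.2/177 = 0.4362.
U ≤ 60%: T_v = (π/4)·U² = (π/4)×0.43616² = 0.14941.
t = T_v·H_d²/c_v = 0.14941×4.2²/2.6 = 1.014 years.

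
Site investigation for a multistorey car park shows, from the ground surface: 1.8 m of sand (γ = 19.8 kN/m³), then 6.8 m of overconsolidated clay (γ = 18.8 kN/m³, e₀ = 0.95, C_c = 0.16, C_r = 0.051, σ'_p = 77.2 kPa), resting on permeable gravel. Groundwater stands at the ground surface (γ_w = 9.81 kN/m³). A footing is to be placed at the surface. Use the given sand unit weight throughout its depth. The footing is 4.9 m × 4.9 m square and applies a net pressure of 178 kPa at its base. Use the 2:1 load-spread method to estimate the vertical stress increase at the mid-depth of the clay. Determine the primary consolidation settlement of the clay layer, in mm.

Mid-depth of clay below the ground surface: z = 1.8 + 6.8/2 = 5.2 m.
Total vertical stress at mid-clay: σ_v = 19.8×1.8 + 18.8×3.4 = 99.56 kPa.
Pore pressure: u = 9.81×(5.2 − 0) = 51.012 kPa.
Initial effective stress: σ'_0 = σ_v − u = 99.56 − 51.012 = 48.548 kPa.
Stress increase at mid-clay by the 2:1 spreading method:
Δσ = qBL/((B+z)(L+z)) = 178×4.9×4.9/((4.9+5.2)(4.9+5.2)) = 41.896 kPa
Final effective stress: σ'_f = 48.548 + 41.896 = 90.444 kPa.
σ'_f = 90.444 > σ'_p = 77.2 kPa, so the stress path crosses the preconsolidation pressure — recompression up to σ'_p, then virgin compression beyond:
S_c = H/(1+e₀)·[C_r·log₁₀(σ'_p/σ'_0) + C_c·log₁₀(σ'_f/σ'_p)]
    = 6.8/1.95 × [0.051×log₁₀(77.2/48.548) + 0.16×log₁₀(90.444/77.2)]
    = 3.4872 × [0.010274 + 0.011002] = 0.07419 m

S_c ≈ 74.2 mm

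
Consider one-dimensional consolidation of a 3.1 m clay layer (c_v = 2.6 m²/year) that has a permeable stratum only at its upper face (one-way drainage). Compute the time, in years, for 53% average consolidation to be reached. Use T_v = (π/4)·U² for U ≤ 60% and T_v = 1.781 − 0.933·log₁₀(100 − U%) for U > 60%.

t ≈ 0.815 years

Drainage path length: H_d = H = 3.1 m (single drainage).
U ≤ 60%: T_v = (π/4)·U² = (π/4)×0.53² = 0.22062.
t = T_v·H_d²/c_v = 0.22062×3.1²/2.6 = 0.8154 years.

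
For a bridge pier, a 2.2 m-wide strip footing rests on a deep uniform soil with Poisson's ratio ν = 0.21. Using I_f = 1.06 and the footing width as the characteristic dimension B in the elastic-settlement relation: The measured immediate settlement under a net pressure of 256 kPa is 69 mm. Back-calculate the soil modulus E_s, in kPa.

S_e = q·B·(1−ν²)/E_s · I_f  ⇒  E_s = q·B·(1−ν²)·I_f / S_e.
E_s = 256 × 2.2 × 0.9559 × 1.06 / 0.069 = 8271 kPa

E_s ≈ 8270 kPa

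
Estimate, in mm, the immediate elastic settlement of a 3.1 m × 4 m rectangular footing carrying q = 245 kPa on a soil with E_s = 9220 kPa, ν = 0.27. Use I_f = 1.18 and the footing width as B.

S_e ≈ 90.1 mm

Immediate (elastic) settlement: S_e = q·B·(1−ν²)/E_s · I_f.
S_e = 245 × 3.1 × (1 − 0.27²) / 9220 × 1.18
    = 245 × 3.1 × 0.9271 / 9220 × 1.18
    = 0.09012 m = 90.12 mm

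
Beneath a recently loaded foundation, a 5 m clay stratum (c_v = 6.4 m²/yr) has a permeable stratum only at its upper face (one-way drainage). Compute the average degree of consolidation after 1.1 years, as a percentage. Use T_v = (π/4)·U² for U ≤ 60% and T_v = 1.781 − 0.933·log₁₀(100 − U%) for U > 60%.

U ≈ 59.9 %

Drainage path length: H_d = H = 5 m (single drainage).
T_v = c_v·t/H_d² = 6.4×1.1/5² = 0.2816.
T_v = 0.2816 corresponds to the U ≤ 60% branch:
U = √(4T_v/π) = 0.5988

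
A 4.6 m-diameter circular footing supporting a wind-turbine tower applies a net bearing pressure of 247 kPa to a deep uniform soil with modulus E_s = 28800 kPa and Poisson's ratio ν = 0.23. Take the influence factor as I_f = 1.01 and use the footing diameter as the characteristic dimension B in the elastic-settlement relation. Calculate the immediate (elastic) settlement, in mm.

S_e ≈ 37.7 mm

Immediate (elastic) settlement: S_e = q·B·(1−ν²)/E_s · I_f.
S_e = 247 × 4.6 × (1 − 0.23²) / 28800 × 1.01
    = 247 × 4.6 × 0.9471 / 28800 × 1.01
    = 0.03774 m = 37.74 mm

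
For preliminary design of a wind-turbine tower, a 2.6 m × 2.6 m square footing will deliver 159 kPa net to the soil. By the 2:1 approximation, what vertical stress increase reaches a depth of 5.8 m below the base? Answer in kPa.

Δσ_z ≈ 15.2 kPa

By the 2:1 method the load spreads at 1 horizontal : 2 vertical, so at depth z the loaded area has grown by z in each plan dimension:
Δσ = qBL/((B+z)(L+z)) = 159×2.6×2.6/((2.6+5.8)(2.6+5.8)) = 15.233 kPa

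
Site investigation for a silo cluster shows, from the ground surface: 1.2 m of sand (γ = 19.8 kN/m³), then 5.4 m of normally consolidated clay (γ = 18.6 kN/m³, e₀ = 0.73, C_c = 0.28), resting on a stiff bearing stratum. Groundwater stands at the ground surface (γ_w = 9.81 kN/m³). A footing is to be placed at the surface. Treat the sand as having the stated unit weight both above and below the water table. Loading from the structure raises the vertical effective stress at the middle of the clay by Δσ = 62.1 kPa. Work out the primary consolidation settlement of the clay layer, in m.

Mid-depth of clay below the ground surface: z = 1.2 + 5.4/2 = 3.9 m.
Total vertical stress at mid-clay: σ_v = 19.8×1.2 + 18.6×2.7 = 73.98 kPa.
Pore pressure: u = 9.81×(3.9 − 0) = 38.259 kPa.
Initial effective stress: σ'_0 = σ_v − u = 73.98 − 38.259 = 35.721 kPa.
Final effective stress: σ'_f = σ'_0 + Δσ = 35.721 + 62.1 = 97.821 kPa.
Normally consolidated clay, so the full stress increment lies on the virgin compression line:
S_c = C_c·H/(1+e₀)·log₁₀(σ'_f/σ'_0) = 0.28×5.4/(1+0.73)×log₁₀(97.821/35.721)
    = 0.87399 × 0.43751 = 0.3824 m

S_c ≈ 0.382 m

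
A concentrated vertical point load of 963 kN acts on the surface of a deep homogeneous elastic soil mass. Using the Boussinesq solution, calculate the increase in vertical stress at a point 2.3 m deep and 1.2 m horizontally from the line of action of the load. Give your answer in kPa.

Boussinesq vertical stress below a point load on an elastic half-space:
Δσ_z = 3P/(2πz²) · [1 + (r/z)²]^(−5/2)
r/z = 1.2/2.3 = 0.52174; [1+(r/z)²]^(−5/2) = 0.54777.
Δσ_z = 3×963/(2π×2.3²) × 0.54777 = 86.918 × 0.54777 = 47.61 kPa

Δσ_z ≈ 47.6 kPa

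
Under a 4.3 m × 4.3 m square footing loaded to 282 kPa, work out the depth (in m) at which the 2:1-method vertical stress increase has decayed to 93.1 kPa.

2:1 spreading — at depth z the loaded area has grown by z in each plan dimension:
qB²/(B+z)² = Δσ_z ⇒ z = B(√(q/Δσ_z) − 1) = 4.3×(√(282/93.1) − 1) = 3.184 m

z ≈ 3.18 m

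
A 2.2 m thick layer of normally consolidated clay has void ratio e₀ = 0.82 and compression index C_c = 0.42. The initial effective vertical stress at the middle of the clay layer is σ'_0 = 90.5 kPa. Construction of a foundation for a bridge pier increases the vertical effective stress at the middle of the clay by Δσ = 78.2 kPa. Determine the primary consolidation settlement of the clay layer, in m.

Final effective stress: σ'_f = σ'_0 + Δσ = 90.5 + 78.2 = 168.7 kPa.
Normally consolidated clay, so the full stress increment lies on the virgin compression line:
S_c = C_c·H/(1+e₀)·log₁₀(σ'_f/σ'_0) = 0.42×2.2/(1+0.82)×log₁₀(168.7/90.5)
    = 0.50769 × 0.27047 = 0.1373 m

S_c ≈ 0.137 m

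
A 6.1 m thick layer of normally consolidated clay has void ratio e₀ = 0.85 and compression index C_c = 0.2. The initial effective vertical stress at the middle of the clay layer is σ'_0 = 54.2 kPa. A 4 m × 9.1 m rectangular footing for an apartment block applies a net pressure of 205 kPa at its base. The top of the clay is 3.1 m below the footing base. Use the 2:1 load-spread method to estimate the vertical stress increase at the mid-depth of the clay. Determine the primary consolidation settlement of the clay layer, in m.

S_c ≈ 0.182 m

Mid-depth of clay below the footing base: z = 3.1 + 6.1/2 = 6.15 m.
Stress increase at mid-clay by the 2:1 spreading method:
Δσ = qBL/((B+z)(L+z)) = 205×4×9.1/((4+6.15)(9.1+6.15)) = 48.208 kPa
Final effective stress: σ'_f = σ'_0 + Δσ = 54.2 + 48.208 = 102.41 kPa.
Normally consolidated clay, so the full stress increment lies on the virgin compression line:
S_c = C_c·H/(1+e₀)·log₁₀(σ'_f/σ'_0) = 0.2×6.1/(1+0.85)×log₁₀(102.41/54.2)
    = 0.65946 × 0.27634 = 0.1822 m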